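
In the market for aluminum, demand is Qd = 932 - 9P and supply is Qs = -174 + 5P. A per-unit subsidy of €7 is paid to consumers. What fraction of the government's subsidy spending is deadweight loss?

Pre-subsidy: 932 - 9P = -174 + 5P gives P* = 79, Q* = 221.
With the rebate, buyers effectively pay Pb = Ps − 7, where Ps is the price sellers receive.
Demand in terms of Ps becomes Qd = 932 − 9(Ps − 7) = 995 - 9Ps. Setting this equal to supply: 995 - 9Ps = -174 + 5Ps, so Ps = 83.5.
Buyers pay Pb = 83.5 − 7 = 76.5; Q' = -174 + 5·83.5 = 243.5.
ΔCS = ½(221 + 243.5)(79 − 76.5) = 580.625; ΔPS = ½(221 + 243.5)(83.5 − 79) = 1045.125.
Government spending = 7 × 243.5 = 1704.5.
DWL = ½ × 7 × (243.5 − 221) = 78.75; fraction = 78.75 / 1704.5 = 45/974.

DWL / government spending = 45/974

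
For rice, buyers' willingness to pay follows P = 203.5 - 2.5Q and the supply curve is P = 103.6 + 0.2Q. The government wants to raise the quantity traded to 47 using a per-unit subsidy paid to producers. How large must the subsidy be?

At Q = 47, from the demand curve buyers pay Pb = 203.5 − 2.5·47 = 86; from the supply curve sellers need Ps = 103.6 + 0.2·47 = 113.
The subsidy must fill the gap: s = Ps − Pb = 113 − 86 = 27.

Required subsidy s = 27 per unit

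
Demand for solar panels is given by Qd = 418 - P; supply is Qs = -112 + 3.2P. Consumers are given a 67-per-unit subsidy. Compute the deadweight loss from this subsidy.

Pre-subsidy: 418 - P = -112 + 3.2P gives P* = 2650/21, Q* = 6128/21.
With the rebate, buyers effectively pay Pb = Ps − 67, where Ps is the price sellers receive.
Demand in terms of Ps becomes Qd = 418 − 1(Ps − 67) = 485 - Ps. Setting this equal to supply: 485 - Ps = -112 + 3.2Ps, so Ps = 995/7.
Buyers pay Pb = 995/7 − 67 = 526/7; Q' = -112 + 3.2·(995/7) = 2400/7.
The subsidy expands output by 2400/7 − 6128/21 = 1072/21 past the efficient level; on those units the gap between marginal cost and willingness to pay runs from 0 up to 67.
DWL = ½ × 67 × 1072/21 = 35912/21.

Deadweight loss = 35912/21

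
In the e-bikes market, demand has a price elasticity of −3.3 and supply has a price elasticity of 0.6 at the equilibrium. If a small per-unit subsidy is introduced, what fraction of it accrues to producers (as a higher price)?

Producer share = 11/13

For a small subsidy around the equilibrium, the benefit split depends on the relative slopes, which at a point are proportional to the elasticities.
Buyer share = εs/(εs + |εd|) = 0.6/(0.6 + 3.3) = 2/13; seller share = |εd|/(εs + |εd|) = 11/13.
So producers capture 11/13 of the subsidy.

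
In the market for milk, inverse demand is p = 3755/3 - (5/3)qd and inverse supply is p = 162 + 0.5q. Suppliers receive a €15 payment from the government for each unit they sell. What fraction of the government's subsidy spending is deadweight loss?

DWL / government spending = 45/6628

Pre-subsidy: 3755/3 - (5/3)q = 162 + 0.5q gives q* = 6538/13 and p* = 5375/13.
With the subsidy, sellers receive ps = pb + 15 for each unit, where pb is the price buyers pay.
On the curves, pb = 3755/3 - (5/3)q and ps = 162 + 0.5q; the wedge ps − pb = 15 gives 162 + 0.5q − (3755/3 - (5/3)q) = 15, so q' = 6628/13.
Then pb = 3755/3 − (5/3)·(6628/13) = 5225/13 and ps = 162 + 0.5·(6628/13) = 5420/13.
ΔCS = ½(6538/13 + 6628/13)(5375/13 − 5225/13) = 987450/169; ΔPS = ½(6538/13 + 6628/13)(5420/13 − 5375/13) = 296235/169.
Government spending = 15 × 6628/13 = 99420/13.
DWL = ½ × 15 × (6628/13 − 6538/13) = 675/13; fraction = (675/13) / (99420/13) = 45/6628.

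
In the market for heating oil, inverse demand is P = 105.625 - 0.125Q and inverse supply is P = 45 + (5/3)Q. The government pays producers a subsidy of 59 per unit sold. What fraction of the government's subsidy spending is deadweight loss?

Pre-subsidy: 105.625 - 0.125Q = 45 + (5/3)Q gives Q* = 1455/43 and P* = 4360/43.
With the subsidy, sellers receive Ps = Pb + 59 for each unit, where Pb is the price buyers pay.
On the curves, Pb = 105.625 - 0.125Q and Ps = 45 + (5/3)Q; the wedge Ps − Pb = 59 gives 45 + (5/3)Q − (105.625 - 0.125Q) = 59, so Q' = 2871/43.
Then Pb = 105.625 − 0.125·(2871/43) = 4183/43 and Ps = 45 + (5/3)·(2871/43) = 6720/43.
ΔCS = ½(1455/43 + 2871/43)(4360/43 − 4183/43) = 382851/1849; ΔPS = ½(1455/43 + 2871/43)(6720/43 − 4360/43) = 5104680/1849.
Government spending = 59 × 2871/43 = 169389/43.
DWL = ½ × 59 × (2871/43 − 1455/43) = 41772/43; fraction = (41772/43) / (169389/43) = 236/957.

DWL / government spending = 236/957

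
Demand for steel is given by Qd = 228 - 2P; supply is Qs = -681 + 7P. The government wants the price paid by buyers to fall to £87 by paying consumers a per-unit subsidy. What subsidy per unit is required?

Required subsidy s = £18 per unit

At a buyer price of 87, quantity demanded is 228 − 2·87 = 54.
Sellers supply 54 only when they receive Ps with -681 + 7·Ps = 54, i.e. Ps = 105.
s = Ps − Pb = 105 − 87 = 18.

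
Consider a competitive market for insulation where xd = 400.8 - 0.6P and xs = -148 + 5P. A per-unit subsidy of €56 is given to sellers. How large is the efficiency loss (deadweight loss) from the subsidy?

Deadweight loss = €840

Pre-subsidy: 400.8 - 0.6P = -148 + 5P gives P* = 98, x* = 342.
With the subsidy, sellers receive Ps = Pb + 56 for each unit, where Pb is the price buyers pay.
Supply in terms of Pb becomes xs = -148 + 5(Pb + 56) = 132 + 5Pb. Setting this equal to demand: 400.8 - 0.6Pb = 132 + 5Pb, so Pb = 48.
Sellers receive Ps = 48 + 56 = 104; x' = 400.8 − 0.6·48 = 372.
The subsidy expands output by 372 − 342 = 30 past the efficient level; on those units the gap between marginal cost and willingness to pay runs from 0 up to 56.
DWL = ½ × 56 × 30 = 840.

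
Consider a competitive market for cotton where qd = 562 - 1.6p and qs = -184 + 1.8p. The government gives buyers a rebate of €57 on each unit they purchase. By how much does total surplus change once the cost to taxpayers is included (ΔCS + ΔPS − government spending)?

Pre-subsidy: 562 - 1.6p = -184 + 1.8p gives p* = 3730/17, q* = 3586/17.
With the rebate, buyers effectively pay pb = ps − 57, where ps is the price sellers receive.
Demand in terms of ps becomes qd = 562 − 1.6(ps − 57) = 653.2 - 1.6ps. Setting this equal to supply: 653.2 - 1.6ps = -184 + 1.8ps, so ps = 4186/17.
Buyers pay pb = 4186/17 − 57 = 3217/17; q' = -184 + 1.8·(4186/17) = 22034/85.
ΔCS = ½(3586/17 + 22034/85)(3730/17 − 3217/17) = 10250766/1445; ΔPS = ½(3586/17 + 22034/85)(4186/17 − 3730/17) = 9111792/1445.
Government spending = 57 × 22034/85 = 1255938/85.
Net change = 10250766/1445 + 9111792/1445 − 1255938/85 = -116964/85. The loss equals the DWL triangle ½·57·4104/85.

Net change in total surplus = -116964/85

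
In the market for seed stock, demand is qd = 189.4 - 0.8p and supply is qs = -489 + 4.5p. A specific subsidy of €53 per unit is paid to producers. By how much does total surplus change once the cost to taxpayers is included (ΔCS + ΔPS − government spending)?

Pre-subsidy: 189.4 - 0.8p = -489 + 4.5p gives p* = 128, q* = 87.
With the subsidy, sellers receive ps = pb + 53 for each unit, where pb is the price buyers pay.
Supply in terms of pb becomes qs = -489 + 4.5(pb + 53) = -250.5 + 4.5pb. Setting this equal to demand: 189.4 - 0.8pb = -250.5 + 4.5pb, so pb = 83.
Sellers receive ps = 83 + 53 = 136; q' = 189.4 − 0.8·83 = 123.
ΔCS = ½(87 + 123)(128 − 83) = 4725; ΔPS = ½(87 + 123)(136 − 128) = 840.
Government spending = 53 × 123 = 6519.
Net change = 4725 + 840 − 6519 = -954. The loss equals the DWL triangle ½·53·36.

Net change in total surplus = -€954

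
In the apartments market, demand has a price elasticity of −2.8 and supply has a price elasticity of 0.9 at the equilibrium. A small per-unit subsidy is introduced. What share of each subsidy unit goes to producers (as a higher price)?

For a small subsidy around the equilibrium, the benefit split depends on the relative slopes, which at a point are proportional to the elasticities.
Buyer share = εs/(εs + |εd|) = 0.9/(0.9 + 2.8) = 9/37; seller share = |εd|/(εs + |εd|) = 28/37.
So producers capture 28/37 of the subsidy.

Producer share = 28/37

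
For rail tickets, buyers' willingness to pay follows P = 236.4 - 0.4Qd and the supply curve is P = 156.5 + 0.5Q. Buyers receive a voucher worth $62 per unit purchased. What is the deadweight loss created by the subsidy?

Pre-subsidy: 236.4 - 0.4Q = 156.5 + 0.5Q gives Q* = 799/9 and P* = 1808/9.
With the rebate, buyers effectively pay Pb = Ps − 62, where Ps is the price sellers receive.
On the curves, Pb = 236.4 - 0.4Q and Ps = 156.5 + 0.5Q; the wedge Ps − Pb = 62 gives 156.5 + 0.5Q − (236.4 - 0.4Q) = 62, so Q' = 473/3.
Then Pb = 236.4 − 0.4·(473/3) = 520/3 and Ps = 156.5 + 0.5·(473/3) = 706/3.
The subsidy expands output by 473/3 − 799/9 = 620/9 past the efficient level; on those units the gap between marginal cost and willingness to pay runs from 0 up to 62.
DWL = ½ × 62 × 620/9 = 19220/9.

Deadweight loss = 19220/9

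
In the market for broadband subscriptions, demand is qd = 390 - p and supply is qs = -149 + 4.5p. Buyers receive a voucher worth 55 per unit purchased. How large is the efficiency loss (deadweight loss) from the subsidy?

Deadweight loss = 1237.5

Pre-subsidy: 390 - p = -149 + 4.5p gives p* = 98, q* = 292.
With the rebate, buyers effectively pay pb = ps − 55, where ps is the price sellers receive.
Demand in terms of ps becomes qd = 390 − 1(ps − 55) = 445 - ps. Setting this equal to supply: 445 - ps = -149 + 4.5ps, so ps = 108.
Buyers pay pb = 108 − 55 = 53; q' = -149 + 4.5·108 = 337.
The subsidy expands output by 337 − 292 = 45 past the efficient level; on those units the gap between marginal cost and willingness to pay runs from 0 up to 55.
DWL = ½ × 55 × 45 = 1237.5.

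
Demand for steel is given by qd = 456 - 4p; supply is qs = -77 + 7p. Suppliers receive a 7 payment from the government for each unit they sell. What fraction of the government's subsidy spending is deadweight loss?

DWL / government spending = 7/220

Pre-subsidy: 456 - 4p = -77 + 7p gives p* = 533/11, q* = 2884/11.
With the subsidy, sellers receive ps = pb + 7 for each unit, where pb is the price buyers pay.
Supply in terms of pb becomes qs = -77 + 7(pb + 7) = -28 + 7pb. Setting this equal to demand: 456 - 4pb = -28 + 7pb, so pb = 44.
Sellers receive ps = 44 + 7 = 51; q' = 456 − 4·44 = 280.
ΔCS = ½(2884/11 + 280)(533/11 − 44) = 146118/121; ΔPS = ½(2884/11 + 280)(51 − 533/11) = 83496/121.
Government spending = 7 × 280 = 1960.
DWL = ½ × 7 × (280 − 2884/11) = 686/11; fraction = (686/11) / 1960 = 7/220.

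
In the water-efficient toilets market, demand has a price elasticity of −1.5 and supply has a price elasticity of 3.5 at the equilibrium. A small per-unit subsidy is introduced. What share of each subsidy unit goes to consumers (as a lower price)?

Consumer share = 0.7

For a small subsidy around the equilibrium, the benefit split depends on the relative slopes, which at a point are proportional to the elasticities.
Buyer share = εs/(εs + |εd|) = 3.5/(3.5 + 1.5) = 0.7; seller share = |εd|/(εs + |εd|) = 0.3.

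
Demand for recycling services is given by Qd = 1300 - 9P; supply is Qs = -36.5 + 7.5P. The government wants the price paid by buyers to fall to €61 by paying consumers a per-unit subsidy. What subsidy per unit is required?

At a buyer price of 61, quantity demanded is 1300 − 9·61 = 751.
Sellers supply 751 only when they receive Ps with -36.5 + 7.5·Ps = 751, i.e. Ps = 105.
s = Ps − Pb = 105 − 61 = 44.

Required subsidy s = €44 per unit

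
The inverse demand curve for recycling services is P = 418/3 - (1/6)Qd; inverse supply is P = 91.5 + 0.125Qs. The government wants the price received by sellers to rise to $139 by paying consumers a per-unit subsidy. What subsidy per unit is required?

At a seller price of 139, quantity supplied is -732 + 8·139 = 380.
Buyers absorb 380 only when they pay Pb = 418/3 − (1/6)·380 = 76.
s = Ps − Pb = 139 − 76 = 63.

Required subsidy s = $63 per unit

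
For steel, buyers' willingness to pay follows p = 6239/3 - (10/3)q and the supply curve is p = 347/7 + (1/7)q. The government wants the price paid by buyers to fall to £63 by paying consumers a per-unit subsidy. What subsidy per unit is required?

At a buyer price of 63, quantity demanded is 623.9 − 0.3·63 = 605.
Sellers supply 605 only when they receive ps = 347/7 + (1/7)·605 = 136.
s = ps − pb = 136 − 63 = 73.

Required subsidy s = £73 per unit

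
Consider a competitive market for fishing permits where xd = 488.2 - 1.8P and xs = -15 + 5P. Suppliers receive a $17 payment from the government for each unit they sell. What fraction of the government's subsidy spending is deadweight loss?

Pre-subsidy: 488.2 - 1.8P = -15 + 5P gives P* = 74, x* = 355.
With the subsidy, sellers receive Ps = Pb + 17 for each unit, where Pb is the price buyers pay.
Supply in terms of Pb becomes xs = -15 + 5(Pb + 17) = 70 + 5Pb. Setting this equal to demand: 488.2 - 1.8Pb = 70 + 5Pb, so Pb = 61.5.
Sellers receive Ps = 61.5 + 17 = 78.5; x' = 488.2 − 1.8·61.5 = 377.5.
ΔCS = ½(355 + 377.5)(74 − 61.5) = 4578.125; ΔPS = ½(355 + 377.5)(78.5 − 74) = 1648.125.
Government spending = 17 × 377.5 = 6417.5.
DWL = ½ × 17 × (377.5 − 355) = 191.25; fraction = 191.25 / 6417.5 = 9/302.

DWL / government spending = 9/302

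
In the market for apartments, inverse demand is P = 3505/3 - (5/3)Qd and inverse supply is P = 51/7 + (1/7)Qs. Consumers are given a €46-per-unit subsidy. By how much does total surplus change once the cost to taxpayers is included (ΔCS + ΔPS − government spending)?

Pre-subsidy: 3505/3 - (5/3)Q = 51/7 + (1/7)Q gives Q* = 12191/19 and P* = 1880/19.
With the rebate, buyers effectively pay Pb = Ps − 46, where Ps is the price sellers receive.
On the curves, Pb = 3505/3 - (5/3)Q and Ps = 51/7 + (1/7)Q; the wedge Ps − Pb = 46 gives 51/7 + (1/7)Q − (3505/3 - (5/3)Q) = 46, so Q' = 12674/19.
Then Pb = 3505/3 − (5/3)·(12674/19) = 1075/19 and Ps = 51/7 + (1/7)·(12674/19) = 1949/19.
ΔCS = ½(12191/19 + 12674/19)(1880/19 − 1075/19) = 20016325/722; ΔPS = ½(12191/19 + 12674/19)(1949/19 − 1880/19) = 1715685/722.
Government spending = 46 × 12674/19 = 583004/19.
Net change = 20016325/722 + 1715685/722 − 583004/19 = -11109/19. The loss equals the DWL triangle ½·46·483/19.

Net change in total surplus = -11109/19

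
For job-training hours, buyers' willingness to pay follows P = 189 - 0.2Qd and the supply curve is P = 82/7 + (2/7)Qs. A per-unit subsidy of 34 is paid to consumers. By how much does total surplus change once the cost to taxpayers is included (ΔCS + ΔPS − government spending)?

Pre-subsidy: 189 - 0.2Q = 82/7 + (2/7)Q gives Q* = 365 and P* = 116.
With the rebate, buyers effectively pay Pb = Ps − 34, where Ps is the price sellers receive.
On the curves, Pb = 189 - 0.2Q and Ps = 82/7 + (2/7)Q; the wedge Ps − Pb = 34 gives 82/7 + (2/7)Q − (189 - 0.2Q) = 34, so Q' = 435.
Then Pb = 189 − 0.2·435 = 102 and Ps = 82/7 + (2/7)·435 = 136.
ΔCS = ½(365 + 435)(116 − 102) = 5600; ΔPS = ½(365 + 435)(136 − 116) = 8000.
Government spending = 34 × 435 = 14790.
Net change = 5600 + 8000 − 14790 = -1190. The loss equals the DWL triangle ½·34·70.

Net change in total surplus = -1190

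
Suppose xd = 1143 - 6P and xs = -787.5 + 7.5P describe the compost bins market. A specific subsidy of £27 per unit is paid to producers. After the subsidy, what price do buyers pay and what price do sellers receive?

Pre-subsidy: 1143 - 6P = -787.5 + 7.5P gives P* = 143, x* = 285.
With the subsidy, sellers receive Ps = Pb + 27 for each unit, where Pb is the price buyers pay.
Supply in terms of Pb becomes xs = -787.5 + 7.5(Pb + 27) = -585 + 7.5Pb. Setting this equal to demand: 1143 - 6Pb = -585 + 7.5Pb, so Pb = 128.
Sellers receive Ps = 128 + 27 = 155; x' = 1143 − 6·128 = 375.

Buyers pay £128; sellers receive £155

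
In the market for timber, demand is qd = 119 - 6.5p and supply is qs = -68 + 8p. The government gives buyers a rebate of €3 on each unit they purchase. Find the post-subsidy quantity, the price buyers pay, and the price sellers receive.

Pre-subsidy: 119 - 6.5p = -68 + 8p gives p* = 374/29, q* = 1020/29.
With the rebate, buyers effectively pay pb = ps − 3, where ps is the price sellers receive.
Demand in terms of ps becomes qd = 119 − 6.5(ps − 3) = 138.5 - 6.5ps. Setting this equal to supply: 138.5 - 6.5ps = -68 + 8ps, so ps = 413/29.
Buyers pay pb = 413/29 − 3 = 326/29; q' = -68 + 8·(413/29) = 1332/29.

q' = 1332/29; buyers pay 326/29; sellers receive 413/29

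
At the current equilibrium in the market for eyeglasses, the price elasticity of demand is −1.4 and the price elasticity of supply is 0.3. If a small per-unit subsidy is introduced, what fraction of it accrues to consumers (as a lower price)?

Consumer share = 3/17

For a small subsidy around the equilibrium, the benefit split depends on the relative slopes, which at a point are proportional to the elasticities.
Buyer share = εs/(εs + |εd|) = 0.3/(0.3 + 1.4) = 3/17; seller share = |εd|/(εs + |εd|) = 14/17.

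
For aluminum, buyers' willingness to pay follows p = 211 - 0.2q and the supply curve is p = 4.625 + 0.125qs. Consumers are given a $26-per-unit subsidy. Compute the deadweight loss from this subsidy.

Deadweight loss = $1040

Pre-subsidy: 211 - 0.2q = 4.625 + 0.125q gives q* = 635 and p* = 84.
With the rebate, buyers effectively pay pb = ps − 26, where ps is the price sellers receive.
On the curves, pb = 211 - 0.2q and ps = 4.625 + 0.125q; the wedge ps − pb = 26 gives 4.625 + 0.125q − (211 - 0.2q) = 26, so q' = 715.
Then pb = 211 − 0.2·715 = 68 and ps = 4.625 + 0.125·715 = 94.
The subsidy expands output by 715 − 635 = 80 past the efficient level; on those units the gap between marginal cost and willingness to pay runs from 0 up to 26.
DWL = ½ × 26 × 80 = 1040.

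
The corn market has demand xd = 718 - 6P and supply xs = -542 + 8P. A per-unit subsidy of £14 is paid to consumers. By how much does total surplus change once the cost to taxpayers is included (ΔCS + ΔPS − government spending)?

Net change in total surplus = -£336

Pre-subsidy: 718 - 6P = -542 + 8P gives P* = 90, x* = 178.
With the rebate, buyers effectively pay Pb = Ps − 14, where Ps is the price sellers receive.
Demand in terms of Ps becomes xd = 718 − 6(Ps − 14) = 802 - 6Ps. Setting this equal to supply: 802 - 6Ps = -542 + 8Ps, so Ps = 96.
Buyers pay Pb = 96 − 14 = 82; x' = -542 + 8·96 = 226.
ΔCS = ½(178 + 226)(90 − 82) = 1616; ΔPS = ½(178 + 226)(96 − 90) = 1212.
Government spending = 14 × 226 = 3164.
Net change = 1616 + 1212 − 3164 = -336. The loss equals the DWL triangle ½·14·48.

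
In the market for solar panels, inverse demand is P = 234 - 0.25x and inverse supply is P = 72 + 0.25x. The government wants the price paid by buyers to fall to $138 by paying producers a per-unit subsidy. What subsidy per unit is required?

Required subsidy s = $30 per unit

At a buyer price of 138, quantity demanded is 936 − 4·138 = 384.
Sellers supply 384 only when they receive Ps = 72 + 0.25·384 = 168.
s = Ps − Pb = 168 − 138 = 30.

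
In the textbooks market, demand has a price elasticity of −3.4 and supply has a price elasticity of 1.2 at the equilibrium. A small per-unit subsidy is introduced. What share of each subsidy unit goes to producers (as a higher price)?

Producer share = 17/23

For a small subsidy around the equilibrium, the benefit split depends on the relative slopes, which at a point are proportional to the elasticities.
Buyer share = εs/(εs + |εd|) = 1.2/(1.2 + 3.4) = 6/23; seller share = |εd|/(εs + |εd|) = 17/23.
So producers capture 17/23 of the subsidy.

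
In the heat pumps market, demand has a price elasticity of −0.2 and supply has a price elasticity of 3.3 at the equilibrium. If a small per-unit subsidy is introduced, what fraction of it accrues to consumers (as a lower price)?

Consumer share = 33/35

For a small subsidy around the equilibrium, the benefit split depends on the relative slopes, which at a point are proportional to the elasticities.
Buyer share = εs/(εs + |εd|) = 3.3/(3.3 + 0.2) = 33/35; seller share = |εd|/(εs + |εd|) = 2/35.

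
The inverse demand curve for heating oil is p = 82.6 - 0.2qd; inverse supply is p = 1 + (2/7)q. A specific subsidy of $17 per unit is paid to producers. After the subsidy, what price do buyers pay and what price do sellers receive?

Pre-subsidy: 82.6 - 0.2q = 1 + (2/7)q gives q* = 168 and p* = 49.
With the subsidy, sellers receive ps = pb + 17 for each unit, where pb is the price buyers pay.
On the curves, pb = 82.6 - 0.2q and ps = 1 + (2/7)q; the wedge ps − pb = 17 gives 1 + (2/7)q − (82.6 - 0.2q) = 17, so q' = 203.
Then pb = 82.6 − 0.2·203 = 42 and ps = 1 + (2/7)·203 = 59.

Buyers pay $42; sellers receive $59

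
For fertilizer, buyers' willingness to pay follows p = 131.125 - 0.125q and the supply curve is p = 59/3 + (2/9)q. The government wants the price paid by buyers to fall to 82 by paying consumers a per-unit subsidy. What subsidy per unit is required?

At a buyer price of 82, quantity demanded is 1049 − 8·82 = 393.
Sellers supply 393 only when they receive ps = 59/3 + (2/9)·393 = 107.
s = ps − pb = 107 − 82 = 25.

Required subsidy s = 25 per unit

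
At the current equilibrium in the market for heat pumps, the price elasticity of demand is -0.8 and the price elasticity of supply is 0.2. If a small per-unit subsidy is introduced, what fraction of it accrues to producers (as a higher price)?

For a small subsidy around the equilibrium, the benefit split depends on the relative slopes, which at a point are proportional to the elasticities.
Buyer share = εs/(εs + |εd|) = 0.2/(0.2 + 0.8) = 0.2; seller share = |εd|/(εs + |εd|) = 0.8.
So producers capture 0.8 of the subsidy.

Producer share = 0.8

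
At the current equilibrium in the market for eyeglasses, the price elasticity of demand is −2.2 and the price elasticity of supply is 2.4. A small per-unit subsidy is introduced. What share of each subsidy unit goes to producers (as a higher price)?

Producer share = 11/23

For a small subsidy around the equilibrium, the benefit split depends on the relative slopes, which at a point are proportional to the elasticities.
Buyer share = εs/(εs + |εd|) = 2.4/(2.4 + 2.2) = 12/23; seller share = |εd|/(εs + |εd|) = 11/23.
So producers capture 11/23 of the subsidy.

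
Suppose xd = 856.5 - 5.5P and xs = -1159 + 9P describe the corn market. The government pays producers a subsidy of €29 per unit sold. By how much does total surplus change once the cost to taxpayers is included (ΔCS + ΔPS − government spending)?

Net change in total surplus = -€1435.5

Pre-subsidy: 856.5 - 5.5P = -1159 + 9P gives P* = 139, x* = 92.
With the subsidy, sellers receive Ps = Pb + 29 for each unit, where Pb is the price buyers pay.
Supply in terms of Pb becomes xs = -1159 + 9(Pb + 29) = -898 + 9Pb. Setting this equal to demand: 856.5 - 5.5Pb = -898 + 9Pb, so Pb = 121.
Sellers receive Ps = 121 + 29 = 150; x' = 856.5 − 5.5·121 = 191.
ΔCS = ½(92 + 191)(139 − 121) = 2547; ΔPS = ½(92 + 191)(150 − 139) = 1556.5.
Government spending = 29 × 191 = 5539.
Net change = 2547 + 1556.5 − 5539 = -1435.5. The loss equals the DWL triangle ½·29·99.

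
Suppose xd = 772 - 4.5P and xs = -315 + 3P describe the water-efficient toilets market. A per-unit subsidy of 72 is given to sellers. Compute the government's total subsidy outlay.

Pre-subsidy: 772 - 4.5P = -315 + 3P gives P* = 2174/15, x* = 119.8.
With the subsidy, sellers receive Ps = Pb + 72 for each unit, where Pb is the price buyers pay.
Supply in terms of Pb becomes xs = -315 + 3(Pb + 72) = -99 + 3Pb. Setting this equal to demand: 772 - 4.5Pb = -99 + 3Pb, so Pb = 1742/15.
Sellers receive Ps = 1742/15 + 72 = 2822/15; x' = 772 − 4.5·(1742/15) = 249.4.
Government outlay = subsidy × quantity = 72 × 249.4 = 17956.8.

Government cost = 17956.8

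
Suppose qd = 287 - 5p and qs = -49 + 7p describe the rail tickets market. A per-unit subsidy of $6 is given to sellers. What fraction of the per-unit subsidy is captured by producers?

Pre-subsidy: 287 - 5p = -49 + 7p gives p* = 28, q* = 147.
With the subsidy, sellers receive ps = pb + 6 for each unit, where pb is the price buyers pay.
Supply in terms of pb becomes qs = -49 + 7(pb + 6) = -7 + 7pb. Setting this equal to demand: 287 - 5pb = -7 + 7pb, so pb = 24.5.
Sellers receive ps = 24.5 + 6 = 30.5; q' = 287 − 5·24.5 = 164.5.
Buyers' price falls by p* − pb = 28 − 24.5 = 3.5; sellers' price rises by ps − p* = 30.5 − 28 = 2.5.
So producers capture 2.5/6 = 5/12 of each unit of subsidy.

Producer share = 5/12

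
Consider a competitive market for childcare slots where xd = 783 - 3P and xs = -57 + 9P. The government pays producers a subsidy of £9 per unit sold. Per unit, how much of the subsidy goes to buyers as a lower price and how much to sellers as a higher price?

Pre-subsidy: 783 - 3P = -57 + 9P gives P* = 70, x* = 573.
With the subsidy, sellers receive Ps = Pb + 9 for each unit, where Pb is the price buyers pay.
Supply in terms of Pb becomes xs = -57 + 9(Pb + 9) = 24 + 9Pb. Setting this equal to demand: 783 - 3Pb = 24 + 9Pb, so Pb = 63.25.
Sellers receive Ps = 63.25 + 9 = 72.25; x' = 783 − 3·63.25 = 593.25.
Buyers' price falls by P* − Pb = 70 − 63.25 = 6.75; sellers' price rises by Ps − P* = 72.25 − 70 = 2.25.

Buyers gain £6.75 per unit; sellers gain £2.25 per unit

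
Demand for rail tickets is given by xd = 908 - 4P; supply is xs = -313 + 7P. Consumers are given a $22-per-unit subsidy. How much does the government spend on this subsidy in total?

Pre-subsidy: 908 - 4P = -313 + 7P gives P* = 111, x* = 464.
With the rebate, buyers effectively pay Pb = Ps − 22, where Ps is the price sellers receive.
Demand in terms of Ps becomes xd = 908 − 4(Ps − 22) = 996 - 4Ps. Setting this equal to supply: 996 - 4Ps = -313 + 7Ps, so Ps = 119.
Buyers pay Pb = 119 − 22 = 97; x' = -313 + 7·119 = 520.
Government outlay = subsidy × quantity = 22 × 520 = 11440.

Government cost = $11440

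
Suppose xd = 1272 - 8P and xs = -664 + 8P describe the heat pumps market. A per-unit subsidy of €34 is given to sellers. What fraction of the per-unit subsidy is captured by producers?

Producer share = 0.5

Pre-subsidy: 1272 - 8P = -664 + 8P gives P* = 121, x* = 304.
With the subsidy, sellers receive Ps = Pb + 34 for each unit, where Pb is the price buyers pay.
Supply in terms of Pb becomes xs = -664 + 8(Pb + 34) = -392 + 8Pb. Setting this equal to demand: 1272 - 8Pb = -392 + 8Pb, so Pb = 104.
Sellers receive Ps = 104 + 34 = 138; x' = 1272 − 8·104 = 440.
Buyers' price falls by P* − Pb = 121 − 104 = 17; sellers' price rises by Ps − P* = 138 − 121 = 17.
So producers capture 17/34 = 0.5 of each unit of subsidy.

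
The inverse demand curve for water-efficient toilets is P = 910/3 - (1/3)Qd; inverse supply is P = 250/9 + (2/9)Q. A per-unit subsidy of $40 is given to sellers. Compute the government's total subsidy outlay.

Government cost = $22720

Pre-subsidy: 910/3 - (1/3)Q = 250/9 + (2/9)Q gives Q* = 496 and P* = 138.
With the subsidy, sellers receive Ps = Pb + 40 for each unit, where Pb is the price buyers pay.
On the curves, Pb = 910/3 - (1/3)Q and Ps = 250/9 + (2/9)Q; the wedge Ps − Pb = 40 gives 250/9 + (2/9)Q − (910/3 - (1/3)Q) = 40, so Q' = 568.
Then Pb = 910/3 − (1/3)·568 = 114 and Ps = 250/9 + (2/9)·568 = 154.
Government outlay = subsidy × quantity = 40 × 568 = 22720.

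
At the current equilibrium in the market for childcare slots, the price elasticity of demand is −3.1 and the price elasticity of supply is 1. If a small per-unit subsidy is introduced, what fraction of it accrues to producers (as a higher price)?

Producer share = 31/41

For a small subsidy around the equilibrium, the benefit split depends on the relative slopes, which at a point are proportional to the elasticities.
Buyer share = εs/(εs + |εd|) = 1/(1 + 3.1) = 10/41; seller share = |εd|/(εs + |εd|) = 31/41.
So producers capture 31/41 of the subsidy.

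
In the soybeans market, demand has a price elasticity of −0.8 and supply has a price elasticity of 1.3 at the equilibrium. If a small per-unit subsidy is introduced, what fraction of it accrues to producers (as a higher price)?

For a small subsidy around the equilibrium, the benefit split depends on the relative slopes, which at a point are proportional to the elasticities.
Buyer share = εs/(εs + |εd|) = 1.3/(1.3 + 0.8) = 13/21; seller share = |εd|/(εs + |εd|) = 8/21.
So producers capture 8/21 of the subsidy.

Producer share = 8/21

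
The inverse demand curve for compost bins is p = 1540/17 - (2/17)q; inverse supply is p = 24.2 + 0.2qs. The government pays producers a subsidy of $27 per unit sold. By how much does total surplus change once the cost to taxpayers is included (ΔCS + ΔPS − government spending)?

Pre-subsidy: 1540/17 - (2/17)q = 24.2 + 0.2q gives q* = 209 and p* = 66.
With the subsidy, sellers receive ps = pb + 27 for each unit, where pb is the price buyers pay.
On the curves, pb = 1540/17 - (2/17)q and ps = 24.2 + 0.2q; the wedge ps − pb = 27 gives 24.2 + 0.2q − (1540/17 - (2/17)q) = 27, so q' = 294.
Then pb = 1540/17 − (2/17)·294 = 56 and ps = 24.2 + 0.2·294 = 83.
ΔCS = ½(209 + 294)(66 − 56) = 2515; ΔPS = ½(209 + 294)(83 − 66) = 4275.5.
Government spending = 27 × 294 = 7938.
Net change = 2515 + 4275.5 − 7938 = -1147.5. The loss equals the DWL triangle ½·27·85.

Net change in total surplus = -$1147.5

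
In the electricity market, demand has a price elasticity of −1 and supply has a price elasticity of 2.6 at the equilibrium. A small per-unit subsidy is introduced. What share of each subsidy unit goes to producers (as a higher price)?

For a small subsidy around the equilibrium, the benefit split depends on the relative slopes, which at a point are proportional to the elasticities.
Buyer share = εs/(εs + |εd|) = 2.6/(2.6 + 1) = 13/18; seller share = |εd|/(εs + |εd|) = 5/18.
So producers capture 5/18 of the subsidy.

Producer share = 5/18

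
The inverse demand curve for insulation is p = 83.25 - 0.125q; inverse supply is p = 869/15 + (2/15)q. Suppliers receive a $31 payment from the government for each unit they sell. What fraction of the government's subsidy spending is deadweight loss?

DWL / government spending = 30/109

Pre-subsidy: 83.25 - 0.125q = 869/15 + (2/15)q gives q* = 98 and p* = 71.
With the subsidy, sellers receive ps = pb + 31 for each unit, where pb is the price buyers pay.
On the curves, pb = 83.25 - 0.125q and ps = 869/15 + (2/15)q; the wedge ps − pb = 31 gives 869/15 + (2/15)q − (83.25 - 0.125q) = 31, so q' = 218.
Then pb = 83.25 − 0.125·218 = 56 and ps = 869/15 + (2/15)·218 = 87.
ΔCS = ½(98 + 218)(71 − 56) = 2370; ΔPS = ½(98 + 218)(87 − 71) = 2528.
Government spending = 31 × 218 = 6758.
DWL = ½ × 31 × (218 − 98) = 1860; fraction = 1860 / 6758 = 30/109.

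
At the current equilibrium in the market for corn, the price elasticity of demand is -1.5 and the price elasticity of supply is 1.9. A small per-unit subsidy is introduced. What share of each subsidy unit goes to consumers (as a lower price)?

For a small subsidy around the equilibrium, the benefit split depends on the relative slopes, which at a point are proportional to the elasticities.
Buyer share = εs/(εs + |εd|) = 1.9/(1.9 + 1.5) = 19/34; seller share = |εd|/(εs + |εd|) = 15/34.

Consumer share = 19/34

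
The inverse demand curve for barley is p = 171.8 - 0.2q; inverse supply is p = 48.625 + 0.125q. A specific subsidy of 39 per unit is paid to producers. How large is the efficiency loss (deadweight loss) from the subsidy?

Deadweight loss = 2340

Pre-subsidy: 171.8 - 0.2q = 48.625 + 0.125q gives q* = 379 and p* = 96.
With the subsidy, sellers receive ps = pb + 39 for each unit, where pb is the price buyers pay.
On the curves, pb = 171.8 - 0.2q and ps = 48.625 + 0.125q; the wedge ps − pb = 39 gives 48.625 + 0.125q − (171.8 - 0.2q) = 39, so q' = 499.
Then pb = 171.8 − 0.2·499 = 72 and ps = 48.625 + 0.125·499 = 111.
The subsidy expands output by 499 − 379 = 120 past the efficient level; on those units the gap between marginal cost and willingness to pay runs from 0 up to 39.
DWL = ½ × 39 × 120 = 2340.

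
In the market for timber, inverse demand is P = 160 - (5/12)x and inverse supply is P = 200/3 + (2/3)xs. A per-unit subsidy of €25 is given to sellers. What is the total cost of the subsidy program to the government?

Government cost = 35500/13

Pre-subsidy: 160 - (5/12)x = 200/3 + (2/3)x gives x* = 1120/13 and P* = 4840/39.
With the subsidy, sellers receive Ps = Pb + 25 for each unit, where Pb is the price buyers pay.
On the curves, Pb = 160 - (5/12)x and Ps = 200/3 + (2/3)x; the wedge Ps − Pb = 25 gives 200/3 + (2/3)x − (160 - (5/12)x) = 25, so x' = 1420/13.
Then Pb = 160 − (5/12)·(1420/13) = 4465/39 and Ps = 200/3 + (2/3)·(1420/13) = 5440/39.
Government outlay = subsidy × quantity = 25 × 1420/13 = 35500/13.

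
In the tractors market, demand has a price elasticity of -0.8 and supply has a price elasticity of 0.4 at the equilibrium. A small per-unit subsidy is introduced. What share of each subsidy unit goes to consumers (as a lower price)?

For a small subsidy around the equilibrium, the benefit split depends on the relative slopes, which at a point are proportional to the elasticities.
Buyer share = εs/(εs + |εd|) = 0.4/(0.4 + 0.8) = 1/3; seller share = |εd|/(εs + |εd|) = 2/3.

Consumer share = 1/3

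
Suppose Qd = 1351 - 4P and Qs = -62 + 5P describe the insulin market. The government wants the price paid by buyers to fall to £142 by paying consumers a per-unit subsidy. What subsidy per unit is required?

Required subsidy s = £27 per unit

At a buyer price of 142, quantity demanded is 1351 − 4·142 = 783.
Sellers supply 783 only when they receive Ps with -62 + 5·Ps = 783, i.e. Ps = 169.
s = Ps − Pb = 169 − 142 = 27.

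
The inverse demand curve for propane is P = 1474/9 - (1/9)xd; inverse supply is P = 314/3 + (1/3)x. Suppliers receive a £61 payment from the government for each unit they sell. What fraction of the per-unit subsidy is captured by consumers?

Consumer share = 0.25

Pre-subsidy: 1474/9 - (1/9)x = 314/3 + (1/3)x gives x* = 133 and P* = 149.
With the subsidy, sellers receive Ps = Pb + 61 for each unit, where Pb is the price buyers pay.
On the curves, Pb = 1474/9 - (1/9)x and Ps = 314/3 + (1/3)x; the wedge Ps − Pb = 61 gives 314/3 + (1/3)x − (1474/9 - (1/9)x) = 61, so x' = 270.25.
Then Pb = 1474/9 − (1/9)·270.25 = 133.75 and Ps = 314/3 + (1/3)·270.25 = 194.75.
Buyers' price falls by P* − Pb = 149 − 133.75 = 15.25; sellers' price rises by Ps − P* = 194.75 − 149 = 45.75.
So consumers capture 15.25/61 = 0.25 of each unit of subsidy.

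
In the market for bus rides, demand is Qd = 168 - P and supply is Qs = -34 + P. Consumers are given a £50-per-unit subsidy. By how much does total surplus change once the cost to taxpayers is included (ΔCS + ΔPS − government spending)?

Pre-subsidy: 168 - P = -34 + P gives P* = 101, Q* = 67.
With the rebate, buyers effectively pay Pb = Ps − 50, where Ps is the price sellers receive.
Demand in terms of Ps becomes Qd = 168 − 1(Ps − 50) = 218 - Ps. Setting this equal to supply: 218 - Ps = -34 + Ps, so Ps = 126.
Buyers pay Pb = 126 − 50 = 76; Q' = -34 + 1·126 = 92.
ΔCS = ½(67 + 92)(101 − 76) = 1987.5; ΔPS = ½(67 + 92)(126 − 101) = 1987.5.
Government spending = 50 × 92 = 4600.
Net change = 1987.5 + 1987.5 − 4600 = -625. The loss equals the DWL triangle ½·50·25.

Net change in total surplus = -£625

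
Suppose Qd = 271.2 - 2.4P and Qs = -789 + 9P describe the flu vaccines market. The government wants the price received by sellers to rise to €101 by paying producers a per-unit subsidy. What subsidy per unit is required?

Required subsidy s = €38 per unit

At a seller price of 101, quantity supplied is -789 + 9·101 = 120.
Buyers absorb 120 only when they pay Pb with 271.2 − 2.4·Pb = 120, i.e. Pb = 63.
s = Ps − Pb = 101 − 63 = 38.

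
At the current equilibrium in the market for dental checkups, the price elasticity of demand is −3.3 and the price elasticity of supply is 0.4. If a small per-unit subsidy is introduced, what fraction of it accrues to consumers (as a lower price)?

For a small subsidy around the equilibrium, the benefit split depends on the relative slopes, which at a point are proportional to the elasticities.
Buyer share = εs/(εs + |εd|) = 0.4/(0.4 + 3.3) = 4/37; seller share = |εd|/(εs + |εd|) = 33/37.

Consumer share = 4/37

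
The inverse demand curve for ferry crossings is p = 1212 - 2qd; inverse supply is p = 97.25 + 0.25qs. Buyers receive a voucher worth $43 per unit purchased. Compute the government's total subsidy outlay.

Pre-subsidy: 1212 - 2q = 97.25 + 0.25q gives q* = 4459/9 and p* = 1990/9.
With the rebate, buyers effectively pay pb = ps − 43, where ps is the price sellers receive.
On the curves, pb = 1212 - 2q and ps = 97.25 + 0.25q; the wedge ps − pb = 43 gives 97.25 + 0.25q − (1212 - 2q) = 43, so q' = 4631/9.
Then pb = 1212 − 2·(4631/9) = 1646/9 and ps = 97.25 + 0.25·(4631/9) = 2033/9.
Government outlay = subsidy × quantity = 43 × 4631/9 = 199133/9.

Government cost = 199133/9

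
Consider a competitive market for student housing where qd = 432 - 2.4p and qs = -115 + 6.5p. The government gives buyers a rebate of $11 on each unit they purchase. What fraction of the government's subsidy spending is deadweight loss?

DWL / government spending = 143/4506

Pre-subsidy: 432 - 2.4p = -115 + 6.5p gives p* = 5470/89, q* = 25320/89.
With the rebate, buyers effectively pay pb = ps − 11, where ps is the price sellers receive.
Demand in terms of ps becomes qd = 432 − 2.4(ps − 11) = 458.4 - 2.4ps. Setting this equal to supply: 458.4 - 2.4ps = -115 + 6.5ps, so ps = 5734/89.
Buyers pay pb = 5734/89 − 11 = 4755/89; q' = -115 + 6.5·(5734/89) = 27036/89.
ΔCS = ½(25320/89 + 27036/89)(5470/89 − 4755/89) = 18717270/7921; ΔPS = ½(25320/89 + 27036/89)(5734/89 − 5470/89) = 6910992/7921.
Government spending = 11 × 27036/89 = 297396/89.
DWL = ½ × 11 × (27036/89 − 25320/89) = 9438/89; fraction = (9438/89) / (297396/89) = 143/4506.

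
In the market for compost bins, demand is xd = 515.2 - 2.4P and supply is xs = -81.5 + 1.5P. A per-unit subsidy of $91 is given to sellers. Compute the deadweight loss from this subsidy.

Pre-subsidy: 515.2 - 2.4P = -81.5 + 1.5P gives P* = 153, x* = 148.
With the subsidy, sellers receive Ps = Pb + 91 for each unit, where Pb is the price buyers pay.
Supply in terms of Pb becomes xs = -81.5 + 1.5(Pb + 91) = 55 + 1.5Pb. Setting this equal to demand: 515.2 - 2.4Pb = 55 + 1.5Pb, so Pb = 118.
Sellers receive Ps = 118 + 91 = 209; x' = 515.2 − 2.4·118 = 232.
The subsidy expands output by 232 − 148 = 84 past the efficient level; on those units the gap between marginal cost and willingness to pay runs from 0 up to 91.
DWL = ½ × 91 × 84 = 3822.

Deadweight loss = $3822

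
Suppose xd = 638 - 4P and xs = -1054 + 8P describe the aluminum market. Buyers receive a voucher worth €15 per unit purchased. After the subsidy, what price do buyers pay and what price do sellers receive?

Buyers pay €131; sellers receive €146

Pre-subsidy: 638 - 4P = -1054 + 8P gives P* = 141, x* = 74.
With the rebate, buyers effectively pay Pb = Ps − 15, where Ps is the price sellers receive.
Demand in terms of Ps becomes xd = 638 − 4(Ps − 15) = 698 - 4Ps. Setting this equal to supply: 698 - 4Ps = -1054 + 8Ps, so Ps = 146.
Buyers pay Pb = 146 − 15 = 131; x' = -1054 + 8·146 = 114.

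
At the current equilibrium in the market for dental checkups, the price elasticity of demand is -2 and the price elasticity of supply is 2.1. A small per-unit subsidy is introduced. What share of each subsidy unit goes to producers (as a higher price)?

For a small subsidy around the equilibrium, the benefit split depends on the relative slopes, which at a point are proportional to the elasticities.
Buyer share = εs/(εs + |εd|) = 2.1/(2.1 + 2) = 21/41; seller share = |εd|/(εs + |εd|) = 20/41.
So producers capture 20/41 of the subsidy.

Producer share = 20/41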